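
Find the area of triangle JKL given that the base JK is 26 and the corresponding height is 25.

Area = (1/2) * base * height
Area = (1/2) * 26 * 25
Area = 325

325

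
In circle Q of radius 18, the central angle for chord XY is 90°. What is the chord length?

Drop a perpendicular from the center to the chord, bisecting both the chord and the central angle.
Each half-chord = r sin(θ/2) = 18 sin(45°).
The full chord = 2 × 18 × sin(45°) = 18*sqrt(2).

18*sqrt(2)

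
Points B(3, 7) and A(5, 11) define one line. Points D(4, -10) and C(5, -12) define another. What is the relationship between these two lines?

Slope of line 1: m1 = (11 - 7)/(5 - 3) = 4/2 = 2
Slope of line 2: m2 = (-12 - -10)/(5 - 4) = -2/1 = -2
For parallel lines we need equal slopes: 2 != -2.
For perpendicular lines we need m1*m2 = -1: (2)(-2) = -4 != -1.
Since neither condition holds, the lines are neither parallel nor perpendicular.

Neither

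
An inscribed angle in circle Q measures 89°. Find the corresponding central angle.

Central angle = 2 × 89° = 178° (inscribed angle theorem).

178°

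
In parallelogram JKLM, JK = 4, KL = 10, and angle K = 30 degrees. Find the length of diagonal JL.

Using the law of cosines:
d^2 = 4^2 + 10^2 - 2(4)(10)cos(30 degrees)
d^2 = 16 + 100 - 80*sqrt(3)/2
d^2 = 116 - 40*sqrt(3)
d = 2*sqrt(29 - 10*sqrt(3))

2*sqrt(29 - 10*sqrt(3))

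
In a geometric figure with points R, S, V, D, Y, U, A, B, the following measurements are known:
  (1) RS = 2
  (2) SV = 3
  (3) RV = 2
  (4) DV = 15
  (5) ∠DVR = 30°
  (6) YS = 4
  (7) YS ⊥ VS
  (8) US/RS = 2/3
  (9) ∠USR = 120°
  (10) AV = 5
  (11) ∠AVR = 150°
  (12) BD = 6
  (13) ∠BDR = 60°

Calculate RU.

From the given relations: US = 2/3·RS = 2/3·2 ≈ 1.33.
Step 1: By the law of cosines on triangle RSU: RU² = 2² + 1.33² − 2·2·1.33·cos(120°) = 8.44, so RU = 2/3·√19.

Therefore, the length of RU = 2/3·√19.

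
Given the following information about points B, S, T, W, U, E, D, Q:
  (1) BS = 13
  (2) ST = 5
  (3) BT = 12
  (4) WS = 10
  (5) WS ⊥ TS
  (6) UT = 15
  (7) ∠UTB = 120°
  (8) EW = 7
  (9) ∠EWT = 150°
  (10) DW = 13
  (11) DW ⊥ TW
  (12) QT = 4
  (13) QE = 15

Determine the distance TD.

Step 1: By the law of cosines on triangle TSW: TW² = 5² + 10² − 2·5·10·cos(90°) = 125, so TW = 5·√5.
Step 2: By the law of cosines on triangle TWD: TD² = (5·√5)² + 13² − 2·5·√5·13·cos(90°) = 294, so TD = 7·√6.

Therefore, the length of TD = 7·√6.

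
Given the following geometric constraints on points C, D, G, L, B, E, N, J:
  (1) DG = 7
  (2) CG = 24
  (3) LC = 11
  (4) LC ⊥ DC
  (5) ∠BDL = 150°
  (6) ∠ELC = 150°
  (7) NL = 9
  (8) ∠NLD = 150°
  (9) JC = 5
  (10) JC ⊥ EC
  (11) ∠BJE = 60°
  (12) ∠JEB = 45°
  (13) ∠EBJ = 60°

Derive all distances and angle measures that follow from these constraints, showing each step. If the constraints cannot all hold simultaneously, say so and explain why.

These constraints are not satisfiable: (11), (12) and (13) are the three interior angles of triangle BJE, which must sum to 180°, but 60° + 45° + 60° = 165°. No planar figure meets all of them, so nothing further can be derived.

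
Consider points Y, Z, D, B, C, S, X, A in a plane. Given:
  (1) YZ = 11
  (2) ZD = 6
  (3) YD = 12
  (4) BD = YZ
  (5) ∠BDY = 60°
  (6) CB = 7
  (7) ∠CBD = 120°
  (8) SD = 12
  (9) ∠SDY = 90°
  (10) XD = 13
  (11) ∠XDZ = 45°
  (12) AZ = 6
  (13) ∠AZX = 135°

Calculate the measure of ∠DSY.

Step 1: By the law of cosines on triangle SDY: SY² = 12² + 12² − 2·12·12·cos(90°) = 288, so SY = 12·√2.
Step 2: By the inverse law of cosines on triangle DSY: cos(∠DSY) = (12² + (12·√2)² − 12²) / (2·12·12·√2) = 288/407.29 = 0.7071, so ∠DSY = 45°.

Therefore, the measure of angle ∠DSY = 45°.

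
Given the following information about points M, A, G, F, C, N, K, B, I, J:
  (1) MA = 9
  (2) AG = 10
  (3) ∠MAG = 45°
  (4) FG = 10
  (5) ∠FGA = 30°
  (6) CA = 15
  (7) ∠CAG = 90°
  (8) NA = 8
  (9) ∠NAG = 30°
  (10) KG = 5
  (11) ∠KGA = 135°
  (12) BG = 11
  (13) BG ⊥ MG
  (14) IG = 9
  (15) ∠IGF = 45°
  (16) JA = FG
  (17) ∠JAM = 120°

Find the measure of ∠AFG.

Step 1: By the law of cosines on triangle FGA: FA² = 10² + 10² − 2·10·10·cos(30°) = 26.79, so FA ≈ 5.18.
Step 2: By the inverse law of cosines on triangle AFG: cos(∠AFG) = (5.18² + 10² − 10²) / (2·5.18·10) = 26.79/103.53 = 0.2588, so ∠AFG = 75°.

Therefore, the measure of angle ∠AFG = 75°.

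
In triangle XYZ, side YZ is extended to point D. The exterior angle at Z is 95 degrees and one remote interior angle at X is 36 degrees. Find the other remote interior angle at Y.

By the exterior angle theorem: exterior angle = sum of remote interior angles.
95 = 36 + angle Y
angle Y = 95 - 36 = 59 degrees

59 degrees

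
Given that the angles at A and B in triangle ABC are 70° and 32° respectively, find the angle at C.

The interior angles sum to 180°: angle C = 180 - 70 - 32 = 78°.
The triangle is acute (angles 70°, 32°, 78°).

78 degrees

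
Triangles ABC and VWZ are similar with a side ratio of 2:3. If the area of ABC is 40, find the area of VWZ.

Area ratio = (2/3)^2 = 4/9. Area of VWZ = 40 * 9/4 = 90.

90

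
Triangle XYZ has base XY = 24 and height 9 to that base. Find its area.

Area = (1/2) * base * height
Area = (1/2) * 24 * 9
Area = 108

108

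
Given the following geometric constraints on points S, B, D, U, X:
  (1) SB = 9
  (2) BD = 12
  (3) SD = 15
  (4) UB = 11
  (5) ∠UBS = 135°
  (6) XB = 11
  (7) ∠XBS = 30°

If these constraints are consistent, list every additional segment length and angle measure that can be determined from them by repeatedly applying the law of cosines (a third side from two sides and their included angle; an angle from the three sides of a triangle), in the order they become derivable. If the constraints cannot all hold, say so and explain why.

The constraints are consistent. Derivable facts, in order:
After 1 step:
- SU ≈ 18.49
- SX ≈ 5.53
- ∠BDS = 36.87°
- ∠BSD = 53.13°
- ∠DBS = 90°
After 2 steps:
- ∠BSU = 24.87°
- ∠BSX = 95.47°
- ∠BUS = 20.13°
- ∠BXS = 54.53°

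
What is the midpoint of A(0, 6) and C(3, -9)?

The midpoint is the point halfway along the segment.
Move half the horizontal distance: 0 + (3 - 0)/2 = 0 + 3/2 = 3/2
Move half the vertical distance: 6 + (-9 - 6)/2 = 6 + -15/2 = -3/2
Midpoint = (3/2, -3/2)

(3/2, -3/2)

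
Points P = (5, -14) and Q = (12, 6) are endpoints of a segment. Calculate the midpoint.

The midpoint is the average of the coordinates:
x: (5 + 12)/2 = 17/2
y: (-14 + 6)/2 = -4
Midpoint = (17/2, -4)

(17/2, -4)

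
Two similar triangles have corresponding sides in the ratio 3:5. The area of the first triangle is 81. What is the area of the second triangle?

The ratio of areas of similar triangles = (side ratio)^2.
Side ratio = 3:5, so area ratio = 9:25.
Area of the second triangle / Area of the first triangle = 25/9
Area of the second triangle = 81 * 25/9 = 225

225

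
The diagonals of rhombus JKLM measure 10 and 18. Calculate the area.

The diagonals of a rhombus divide it into four right triangles.
Each triangle has legs 10/ 2 = 5 and 18/2 = 9, so each has area (1/2)*5*9 = 45/2.
Four such triangles give total area = (d1 * d2) / 2 = 90.

90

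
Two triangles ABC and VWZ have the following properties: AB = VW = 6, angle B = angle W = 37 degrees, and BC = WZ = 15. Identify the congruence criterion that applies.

Consider the given information: AB = VW = 6, angle B = angle W = 37 degrees, and BC = WZ = 15
This is not SSS or AAS: SSS requires all three pairs of sides, but we don't have that. AAS requires two angles and a non-included side.
The correct criterion is SAS. Two pairs of corresponding sides and the included angle are equal (Side-Angle-Side).

SAS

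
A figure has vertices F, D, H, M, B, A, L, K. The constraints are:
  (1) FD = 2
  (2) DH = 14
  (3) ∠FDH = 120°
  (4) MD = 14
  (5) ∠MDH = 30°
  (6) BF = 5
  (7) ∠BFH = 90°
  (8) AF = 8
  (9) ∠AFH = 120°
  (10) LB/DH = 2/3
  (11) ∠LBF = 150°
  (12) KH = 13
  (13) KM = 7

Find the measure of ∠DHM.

Step 1: By the law of cosines on triangle HDM: HM² = 14² + 14² − 2·14·14·cos(30°) = 52.52, so HM ≈ 7.25.
Step 2: By the inverse law of cosines on triangle DHM: cos(∠DHM) = (14² + 7.25² − 14²) / (2·14·7.25) = 52.52/202.91 = 0.2588, so ∠DHM = 75°.

Therefore, the measure of angle ∠DHM = 75°.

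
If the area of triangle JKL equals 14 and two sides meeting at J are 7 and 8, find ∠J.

From the SAS area formula Area = (1/2)ab sin(C), rearranging gives sin(C) = 2*Area/(ab).
sin(C) = 2 * 14 / (56) = 1/2.
Therefore C = arcsin(1/2) = 30°.
Since sin(180° - C) = sin(C), the obtuse angle 150° gives the same area, so C = 30° or C = 150°.

30° or 150°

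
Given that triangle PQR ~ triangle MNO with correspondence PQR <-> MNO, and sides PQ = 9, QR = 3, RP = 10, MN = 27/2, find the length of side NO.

k = 27/2/9 = 3/2. NO = 3/2 * 3 = 9/2.

9/2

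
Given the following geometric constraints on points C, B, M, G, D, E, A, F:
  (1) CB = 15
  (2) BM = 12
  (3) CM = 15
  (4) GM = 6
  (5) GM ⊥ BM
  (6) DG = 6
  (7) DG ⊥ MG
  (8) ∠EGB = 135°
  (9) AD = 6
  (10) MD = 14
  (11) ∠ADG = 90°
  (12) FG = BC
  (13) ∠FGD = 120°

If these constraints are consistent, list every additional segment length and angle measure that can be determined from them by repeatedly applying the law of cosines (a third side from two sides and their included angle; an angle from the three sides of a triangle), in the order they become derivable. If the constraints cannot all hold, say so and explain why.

These constraints are not satisfiable: by the triangle inequality in triangle GMD, (4) GM = 6 and (6) DG = 6 force MD ≤ 6 + 6 = 12, but (10) says MD = 14. No planar figure meets all of them, so nothing further can be derived.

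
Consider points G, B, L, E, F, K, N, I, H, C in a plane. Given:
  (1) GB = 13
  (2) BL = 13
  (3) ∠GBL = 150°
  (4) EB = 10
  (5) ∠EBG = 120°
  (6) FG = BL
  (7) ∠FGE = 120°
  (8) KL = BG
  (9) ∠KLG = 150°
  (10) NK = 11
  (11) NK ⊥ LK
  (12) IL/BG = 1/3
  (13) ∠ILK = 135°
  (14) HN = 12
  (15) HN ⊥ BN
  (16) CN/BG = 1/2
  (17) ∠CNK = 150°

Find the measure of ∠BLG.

Step 1: By the law of cosines on triangle LBG: LG² = 13² + 13² − 2·13·13·cos(150°) = 630.72, so LG ≈ 25.11.
Step 2: By the inverse law of cosines on triangle BLG: cos(∠BLG) = (13² + 25.11² − 13²) / (2·13·25.11) = 630.72/652.97 = 0.9659, so ∠BLG = 15°.

Therefore, the measure of angle ∠BLG = 15°.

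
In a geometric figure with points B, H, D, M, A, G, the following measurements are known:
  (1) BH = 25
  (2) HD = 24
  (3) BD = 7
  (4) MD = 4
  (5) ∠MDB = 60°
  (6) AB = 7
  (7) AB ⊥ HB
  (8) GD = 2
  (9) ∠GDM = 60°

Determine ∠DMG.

Step 1: By the law of cosines on triangle MDG: MG² = 4² + 2² − 2·4·2·cos(60°) = 12, so MG = 2·√3.
Step 2: By the inverse law of cosines on triangle DMG: cos(∠DMG) = (4² + (2·√3)² − 2²) / (2·4·2·√3) = 24/27.71 = 0.866, so ∠DMG = 30°.

Therefore, the measure of angle ∠DMG = 30°.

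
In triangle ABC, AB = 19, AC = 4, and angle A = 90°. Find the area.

Area = (1/2) * AB * AC * sin(A)
Area = (1/2) * 19 * 4 * sin(90°)
Area = (1/2) * 19 * 4 * 1
Area = 38

38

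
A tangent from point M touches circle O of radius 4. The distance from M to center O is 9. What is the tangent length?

Let T be the point of tangency. Then OT ⊥ MT (radius ⊥ tangent).
In right triangle OTM: OM² = OT² + MT²
9² = 4² + MT²
MT² = 65, MT = sqrt(65)

sqrt(65)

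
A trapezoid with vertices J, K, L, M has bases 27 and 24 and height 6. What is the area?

Area of a trapezoid = (base1 + base2) * height / 2
Area = (27 + 24) * 6 / 2
Area = 51 * 6 / 2
Area = 306 / 2
Area = 153

153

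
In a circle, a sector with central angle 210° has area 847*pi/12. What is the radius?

The sector covers 210°/360° = 7/12 of the full circle.
Full circle area = 847*pi/12 / 7/12 = 121*pi.
Since full area = πr², we get r² = 121*pi/π = 121, so r = 11.

11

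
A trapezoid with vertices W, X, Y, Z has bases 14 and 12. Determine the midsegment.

midsegment = (14 + 12) / 2 = 26 / 2 = 13

13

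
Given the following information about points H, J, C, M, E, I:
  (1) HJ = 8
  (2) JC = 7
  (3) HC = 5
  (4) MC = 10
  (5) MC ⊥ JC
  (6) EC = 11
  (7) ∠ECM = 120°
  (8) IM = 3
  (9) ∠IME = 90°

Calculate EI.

Step 1: By the law of cosines on triangle ECM: EM² = 11² + 10² − 2·11·10·cos(120°) = 331, so EM ≈ 18.19.
Step 2: By the law of cosines on triangle EMI: EI² = 18.19² + 3² − 2·18.19·3·cos(90°) = 340, so EI = 2·√85.

Therefore, the length of EI = 2·√85.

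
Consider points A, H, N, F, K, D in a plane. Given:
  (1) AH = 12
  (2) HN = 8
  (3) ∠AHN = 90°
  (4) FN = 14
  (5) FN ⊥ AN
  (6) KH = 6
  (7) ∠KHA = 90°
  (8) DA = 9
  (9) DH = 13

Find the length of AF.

Step 1: By the law of cosines on triangle NHA: NA² = 8² + 12² − 2·8·12·cos(90°) = 208, so NA = 4·√13.
Step 2: By the law of cosines on triangle ANF: AF² = (4·√13)² + 14² − 2·4·√13·14·cos(90°) = 404, so AF = 2·√101.

Therefore, the length of AF = 2·√101.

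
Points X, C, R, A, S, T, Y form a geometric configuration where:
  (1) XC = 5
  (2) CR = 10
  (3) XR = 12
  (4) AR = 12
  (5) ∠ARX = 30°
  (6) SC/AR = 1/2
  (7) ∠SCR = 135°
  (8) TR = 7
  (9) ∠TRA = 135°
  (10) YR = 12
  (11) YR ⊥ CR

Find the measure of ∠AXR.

Step 1: By the law of cosines on triangle XRA: XA² = 12² + 12² − 2·12·12·cos(30°) = 38.58, so XA ≈ 6.21.
Step 2: By the inverse law of cosines on triangle AXR: cos(∠AXR) = (6.21² + 12² − 12²) / (2·6.21·12) = 38.58/149.08 = 0.2588, so ∠AXR = 75°.

Therefore, the measure of angle ∠AXR = 75°.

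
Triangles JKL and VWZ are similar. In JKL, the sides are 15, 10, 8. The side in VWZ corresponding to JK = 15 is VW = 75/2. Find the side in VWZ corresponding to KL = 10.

Similar triangles have proportional sides. Setting up the proportion:
VW / JK = WZ / KL
75/2 / 15 = WZ / 10
WZ = 10 * 75/2 / 15 = 25.

25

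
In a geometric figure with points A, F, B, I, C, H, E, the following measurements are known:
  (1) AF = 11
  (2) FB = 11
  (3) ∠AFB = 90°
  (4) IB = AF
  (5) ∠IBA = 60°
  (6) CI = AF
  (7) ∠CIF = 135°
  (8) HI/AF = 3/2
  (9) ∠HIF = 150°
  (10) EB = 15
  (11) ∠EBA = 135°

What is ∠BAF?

Step 1: By the law of cosines on triangle AFB: AB² = 11² + 11² − 2·11·11·cos(90°) = 242, so AB = 11·√2.
Step 2: By the inverse law of cosines on triangle BAF: cos(∠BAF) = ((11·√2)² + 11² − 11²) / (2·11·√2·11) = 242/342.24 = 0.7071, so ∠BAF = 45°.

Therefore, the measure of angle ∠BAF = 45°.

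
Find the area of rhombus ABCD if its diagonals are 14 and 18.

Area of a rhombus = (d1 * d2) / 2
Area = (14 * 18) / 2
Area = 252 / 2
Area = 126

126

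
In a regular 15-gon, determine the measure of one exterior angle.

Each exterior angle of a regular n-gon is 360 / n.
For n = 15: 360 / 15 = 24 degrees.

24 degrees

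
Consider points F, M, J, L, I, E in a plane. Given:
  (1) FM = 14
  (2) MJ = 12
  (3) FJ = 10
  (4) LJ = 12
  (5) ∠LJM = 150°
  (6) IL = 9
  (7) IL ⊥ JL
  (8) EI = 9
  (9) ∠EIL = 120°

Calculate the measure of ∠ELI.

Step 1: By the law of cosines on triangle LIE: LE² = 9² + 9² − 2·9·9·cos(120°) = 243, so LE = 9·√3.
Step 2: By the inverse law of cosines on triangle ELI: cos(∠ELI) = ((9·√3)² + 9² − 9²) / (2·9·√3·9) = 243/280.59 = 0.866, so ∠ELI = 30°.

Therefore, the measure of angle ∠ELI = 30°.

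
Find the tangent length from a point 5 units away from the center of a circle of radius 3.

The tangent, radius, and line from the external point to the center form a right triangle.
The right angle is where the tangent meets the radius.
By the Pythagorean theorem: tangent² + 3² = 5²
tangent² = 25 - 9 = 16
tangent = 4

4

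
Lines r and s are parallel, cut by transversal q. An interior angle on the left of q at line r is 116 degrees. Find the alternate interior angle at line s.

Alternate interior angles lie on opposite sides of the transversal, between the parallel lines.
By the alternate interior angle theorem, they are equal: 116 degrees.

116 degrees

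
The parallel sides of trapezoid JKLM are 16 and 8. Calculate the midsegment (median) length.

midsegment = (16 + 8) / 2 = 24 / 2 = 12

12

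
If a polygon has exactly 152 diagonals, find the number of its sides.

Using d = n(n - 3)/2, we solve 152 = n(n - 3)/2.
So n(n - 3) = 304.
Testing n = 19: 19 * 16 = 304 = 304. Correct.
The polygon has 19 sides.

19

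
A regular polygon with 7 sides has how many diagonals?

Each of the 7 vertices connects to 4 non-adjacent vertices via diagonals.
Total connections = 7 × 4 = 28, but each diagonal is counted twice.
Number of diagonals = 28 / 2 = 14.

14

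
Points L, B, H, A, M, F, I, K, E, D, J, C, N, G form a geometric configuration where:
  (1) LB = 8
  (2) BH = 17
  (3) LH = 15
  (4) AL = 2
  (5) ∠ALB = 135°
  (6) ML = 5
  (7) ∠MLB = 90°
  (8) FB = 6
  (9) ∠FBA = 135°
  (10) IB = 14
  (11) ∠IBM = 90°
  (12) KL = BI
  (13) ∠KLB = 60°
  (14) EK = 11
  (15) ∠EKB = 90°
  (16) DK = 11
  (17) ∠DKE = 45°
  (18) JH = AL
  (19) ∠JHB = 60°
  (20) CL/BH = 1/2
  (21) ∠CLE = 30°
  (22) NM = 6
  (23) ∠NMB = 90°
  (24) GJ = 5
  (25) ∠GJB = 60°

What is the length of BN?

Step 1: By the law of cosines on triangle BLM: BM² = 8² + 5² − 2·8·5·cos(90°) = 89, so BM = √89.
Step 2: By the law of cosines on triangle BMN: BN² = √89² + 6² − 2·√89·6·cos(90°) = 125, so BN = 5·√5.

Therefore, the length of BN = 5·√5.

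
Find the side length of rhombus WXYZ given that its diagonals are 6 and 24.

In a rhombus, the diagonals bisect each other perpendicularly, creating four congruent right triangles.
Each triangle has legs 3 (half of 6) and 12 (half of 24).
The hypotenuse of each right triangle is a side of the rhombus:
side = sqrt(3^2 + 12^2) = sqrt(153) = 3*sqrt(17)

3*sqrt(17)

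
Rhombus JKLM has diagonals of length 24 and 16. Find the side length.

The diagonals of a rhombus bisect each other at right angles.
Half-diagonals: 24/2 = 12 and 16/2 = 8
side = sqrt(12^2 + 8^2)
side = sqrt(144 + 64)
side = sqrt(208) = 4*sqrt(13)

4*sqrt(13)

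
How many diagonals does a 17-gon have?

Each of the 17 vertices connects to 14 non-adjacent vertices via diagonals.
Total connections = 17 × 14 = 238, but each diagonal is counted twice.
Number of diagonals = 238 / 2 = 119.

119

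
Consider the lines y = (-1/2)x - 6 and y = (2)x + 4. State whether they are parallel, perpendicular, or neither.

Slope of line 1: m1 = -1/2
Slope of line 2: m2 = 2
Two lines are perpendicular when the product of their slopes is -1 (negative reciprocals).
m1 * m2 = (-1/2) * (2) = -1, confirming perpendicularity.

Perpendicular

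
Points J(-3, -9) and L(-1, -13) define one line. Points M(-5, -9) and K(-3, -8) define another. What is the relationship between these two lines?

Slope of line 1: m1 = (-13 - -9)/(-1 - -3) = -4/2 = -2
Slope of line 2: m2 = (-8 - -9)/(-3 - -5) = 1/2 = 1/2
Two lines are perpendicular when the product of their slopes is -1 (negative reciprocals).
m1 * m2 = (-2) * (1/2) = -1, confirming perpendicularity.

Perpendicular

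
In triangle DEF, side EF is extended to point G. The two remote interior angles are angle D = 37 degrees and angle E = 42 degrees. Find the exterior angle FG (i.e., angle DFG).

By the exterior angle theorem, an exterior angle of a triangle equals the sum of the two remote interior angles.
Exterior angle = angle D + angle E
Exterior angle = 37 + 42 = 79 degrees

79 degrees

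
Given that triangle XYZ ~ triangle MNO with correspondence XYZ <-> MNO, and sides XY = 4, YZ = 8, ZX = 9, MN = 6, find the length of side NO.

Similar triangles have proportional sides. Setting up the proportion:
MN / XY = NO / YZ
6 / 4 = NO / 8
NO = 8 * 6 / 4 = 12.

12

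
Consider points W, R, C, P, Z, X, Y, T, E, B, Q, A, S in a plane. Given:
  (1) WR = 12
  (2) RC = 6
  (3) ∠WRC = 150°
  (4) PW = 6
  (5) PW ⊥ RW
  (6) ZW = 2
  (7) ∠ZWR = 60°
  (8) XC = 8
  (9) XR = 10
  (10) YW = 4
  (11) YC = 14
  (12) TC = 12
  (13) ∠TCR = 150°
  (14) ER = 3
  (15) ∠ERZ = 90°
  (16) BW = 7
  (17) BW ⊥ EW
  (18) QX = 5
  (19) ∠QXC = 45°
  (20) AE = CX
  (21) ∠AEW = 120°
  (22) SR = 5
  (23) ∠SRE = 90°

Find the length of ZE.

Step 1: By the law of cosines on triangle ZWR: ZR² = 2² + 12² − 2·2·12·cos(60°) = 124, so ZR = 2·√31.
Step 2: By the law of cosines on triangle ZRE: ZE² = (2·√31)² + 3² − 2·2·√31·3·cos(90°) = 133, so ZE = √133.

Therefore, the length of ZE = √133.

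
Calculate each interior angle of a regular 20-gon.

Each interior angle of a regular n-gon is (n - 2) * 180 / n.
For n = 20: (20 - 2) * 180 / 20 = 3240/20 = 162 degrees.

162 degrees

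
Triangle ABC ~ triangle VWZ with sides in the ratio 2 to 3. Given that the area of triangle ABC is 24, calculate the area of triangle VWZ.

The ratio of areas of similar triangles = (side ratio)^2.
Side ratio = 2:3, so area ratio = 4:9.
Area of VWZ / Area of ABC = 9/4
Area of VWZ = 24 * 9/4 = 54

54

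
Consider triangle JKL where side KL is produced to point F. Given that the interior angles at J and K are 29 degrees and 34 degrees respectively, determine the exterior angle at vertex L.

Exterior angle = 29 + 34 = 63 degrees (exterior angle theorem).

63 degrees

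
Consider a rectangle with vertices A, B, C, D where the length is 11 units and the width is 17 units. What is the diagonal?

d = sqrt(11^2 + 17^2) = sqrt(410)

sqrt(410)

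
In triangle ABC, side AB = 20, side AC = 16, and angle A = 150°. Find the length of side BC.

When two sides and the included angle are known, the law of cosines gives the third side.
c^2 = a^2 + b^2 - 2ab cos(C) generalizes the Pythagorean theorem to non-right triangles.
Here: BC^2 = 400 + 256 - 640*(-sqrt(3)/2) = 320*sqrt(3) + 656
BC = 4*sqrt(20*sqrt(3) + 41)

4*sqrt(20*sqrt(3) + 41)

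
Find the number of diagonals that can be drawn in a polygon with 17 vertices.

The number of diagonals in an n-gon is n(n - 3)/2.
For n = 17: 17(17 - 3)/2 = 17 × 14 / 2 = 119.

119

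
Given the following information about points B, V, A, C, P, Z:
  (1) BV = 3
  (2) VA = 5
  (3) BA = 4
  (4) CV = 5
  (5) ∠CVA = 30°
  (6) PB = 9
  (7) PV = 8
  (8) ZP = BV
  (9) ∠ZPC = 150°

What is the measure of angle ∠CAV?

Step 1: By the law of cosines on triangle AVC: AC² = 5² + 5² − 2·5·5·cos(30°) = 6.7, so AC ≈ 2.59.
Step 2: By the inverse law of cosines on triangle CAV: cos(∠CAV) = (2.59² + 5² − 5²) / (2·2.59·5) = 6.7/25.88 = 0.2588, so ∠CAV = 75°.

Therefore, the measure of angle ∠CAV = 75°.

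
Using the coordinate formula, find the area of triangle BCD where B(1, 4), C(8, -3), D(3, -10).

Shoelace: Area = (1/2)|1(-3--10) + 8(-10-4) + 3(4--3)| = (1/2)(84) = 42

42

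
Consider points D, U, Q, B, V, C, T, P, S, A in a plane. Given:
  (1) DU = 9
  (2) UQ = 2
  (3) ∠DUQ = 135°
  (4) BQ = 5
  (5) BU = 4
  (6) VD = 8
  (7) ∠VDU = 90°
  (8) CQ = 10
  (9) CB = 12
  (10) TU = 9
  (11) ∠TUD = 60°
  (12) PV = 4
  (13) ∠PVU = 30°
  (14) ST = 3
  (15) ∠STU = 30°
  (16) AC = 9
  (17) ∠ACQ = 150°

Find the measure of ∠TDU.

Step 1: By the law of cosines on triangle DUT: DT² = 9² + 9² − 2·9·9·cos(60°) = 81, so DT = 9.
Step 2: By the inverse law of cosines on triangle TDU: cos(∠TDU) = (9² + 9² − 9²) / (2·9·9) = 81/162 = 0.5, so ∠TDU = 60°.

Therefore, the measure of angle ∠TDU = 60°.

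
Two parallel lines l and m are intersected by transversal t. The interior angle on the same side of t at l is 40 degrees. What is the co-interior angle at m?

Co-interior angles sum to 180: 180 - 40 = 140 degrees.

140 degrees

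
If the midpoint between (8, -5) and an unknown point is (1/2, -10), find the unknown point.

Using the midpoint formula: M = ((x1 + x2)/2, (y1 + y2)/2)
We know M = (1/2, -10) and L = (8, -5)
For x: 1/2 = (8 + x2)/2, so x2 = 2*1/2 - 8 = -7
For y: -10 = (-5 + y2)/2, so y2 = 2*-10 - -5 = -15
M = (-7, -15)

(-7, -15)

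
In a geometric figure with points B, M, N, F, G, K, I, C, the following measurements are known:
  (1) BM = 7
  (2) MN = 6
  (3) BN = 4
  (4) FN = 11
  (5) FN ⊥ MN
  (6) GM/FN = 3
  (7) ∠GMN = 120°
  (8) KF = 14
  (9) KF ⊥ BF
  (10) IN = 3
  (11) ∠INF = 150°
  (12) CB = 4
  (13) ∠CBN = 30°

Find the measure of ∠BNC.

Step 1: By the law of cosines on triangle NBC: NC² = 4² + 4² − 2·4·4·cos(30°) = 4.29, so NC ≈ 2.07.
Step 2: By the inverse law of cosines on triangle BNC: cos(∠BNC) = (4² + 2.07² − 4²) / (2·4·2.07) = 4.29/16.56 = 0.2588, so ∠BNC = 75°.

Therefore, the measure of angle ∠BNC = 75°.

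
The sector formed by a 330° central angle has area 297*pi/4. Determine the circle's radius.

r² = 360 × 297*pi/4 / (π × 330) = 81, so r = 9.

9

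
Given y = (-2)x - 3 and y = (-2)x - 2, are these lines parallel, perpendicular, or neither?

Slope of line 1: m1 = -2
Slope of line 2: m2 = -2
m1 = m2, so the lines are parallel.

Parallel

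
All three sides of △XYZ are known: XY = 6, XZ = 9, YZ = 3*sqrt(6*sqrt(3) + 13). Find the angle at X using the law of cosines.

cos(X) = (6² + 9² - (3*sqrt(6*sqrt(3) + 13))²) / (2 × 6 × 9) = -sqrt(3)/2, so X = arccos(-sqrt(3)/2) = 150°.

150°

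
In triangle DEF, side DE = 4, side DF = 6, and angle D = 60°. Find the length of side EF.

Law of cosines: EF^2 = 4^2 + 6^2 - 2(4)(6)cos(60°) = 28, so EF = 2*sqrt(7).

2*sqrt(7)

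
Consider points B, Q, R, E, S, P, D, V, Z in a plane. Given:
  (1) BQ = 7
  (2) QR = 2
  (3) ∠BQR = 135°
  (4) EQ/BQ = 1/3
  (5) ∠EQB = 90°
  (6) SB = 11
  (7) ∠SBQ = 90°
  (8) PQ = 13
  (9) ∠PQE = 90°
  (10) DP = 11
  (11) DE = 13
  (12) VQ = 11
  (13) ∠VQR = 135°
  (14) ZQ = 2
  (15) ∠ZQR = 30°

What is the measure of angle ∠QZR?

Step 1: By the law of cosines on triangle ZQR: ZR² = 2² + 2² − 2·2·2·cos(30°) = 1.07, so ZR ≈ 1.04.
Step 2: By the inverse law of cosines on triangle QZR: cos(∠QZR) = (2² + 1.04² − 2²) / (2·2·1.04) = 1.07/4.14 = 0.2588, so ∠QZR = 75°.

Therefore, the measure of angle ∠QZR = 75°.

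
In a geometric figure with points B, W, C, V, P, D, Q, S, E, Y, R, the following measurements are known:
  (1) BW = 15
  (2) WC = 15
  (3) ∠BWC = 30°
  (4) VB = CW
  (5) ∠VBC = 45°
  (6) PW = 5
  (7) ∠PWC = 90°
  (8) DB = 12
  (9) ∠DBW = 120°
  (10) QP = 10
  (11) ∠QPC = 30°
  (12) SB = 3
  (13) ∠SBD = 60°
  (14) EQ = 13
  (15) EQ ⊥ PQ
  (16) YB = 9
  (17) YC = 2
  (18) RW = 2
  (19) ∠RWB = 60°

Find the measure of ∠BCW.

Step 1: By the law of cosines on triangle CWB: CB² = 15² + 15² − 2·15·15·cos(30°) = 60.29, so CB ≈ 7.76.
Step 2: By the inverse law of cosines on triangle BCW: cos(∠BCW) = (7.76² + 15² − 15²) / (2·7.76·15) = 60.29/232.94 = 0.2588, so ∠BCW = 75°.

Therefore, the measure of angle ∠BCW = 75°.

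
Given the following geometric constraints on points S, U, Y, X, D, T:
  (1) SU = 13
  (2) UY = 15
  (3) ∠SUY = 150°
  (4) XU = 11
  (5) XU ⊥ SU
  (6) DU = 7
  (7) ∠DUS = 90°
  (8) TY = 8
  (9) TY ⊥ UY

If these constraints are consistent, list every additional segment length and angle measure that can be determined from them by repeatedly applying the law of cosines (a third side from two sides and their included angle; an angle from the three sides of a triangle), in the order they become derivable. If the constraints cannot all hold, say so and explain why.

The constraints are consistent. Derivable facts, in order:
After 1 step:
- SD ≈ 14.76
- SX ≈ 17.03
- SY ≈ 27.05
- UT = 17
After 2 steps:
- ∠DSU = 28.3°
- ∠SDU = 61.7°
- ∠SXU = 49.76°
- ∠SYU = 13.9°
- ∠TUY = 28.07°
- ∠USX = 40.24°
- ∠USY = 16.1°
- ∠UTY = 61.93°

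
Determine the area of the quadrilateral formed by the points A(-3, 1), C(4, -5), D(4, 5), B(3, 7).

The Shoelace formula works by pairing each vertex with the next (cycling back to the first).
For each pair, compute x_i*y_(i+1) - x_(i+1)*y_i:
  (-3*-5 - 4*1) = 11
  (4*5 - 4*-5) = 40
  (4*7 - 3*5) = 13
  (3*1 - -3*7) = 24
Taking half the absolute value of the total: Area = (1/2)(88) = 44.

44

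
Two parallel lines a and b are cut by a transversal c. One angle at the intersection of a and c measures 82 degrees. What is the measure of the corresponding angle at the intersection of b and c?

When a transversal crosses parallel lines, angles in the same position at each intersection are called corresponding angles.
These are always equal, so the answer is 82 degrees.

82 degrees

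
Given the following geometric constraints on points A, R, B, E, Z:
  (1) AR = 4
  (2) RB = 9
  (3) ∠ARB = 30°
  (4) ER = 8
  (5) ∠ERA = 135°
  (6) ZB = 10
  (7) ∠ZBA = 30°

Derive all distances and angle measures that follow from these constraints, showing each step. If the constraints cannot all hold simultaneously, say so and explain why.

The constraints are consistent.

Step 1: From AR = 4, RB = 9, and ∠ARB = 30°, by the law of cosines:
  AB² = AR² + RB² - 2·AR·RB·cos(30°) = 16 + 81 - 62.35 = 34.65
  AB ≈ 5.89

Step 2: From AR = 4, RE = 8, and ∠ARE = 135°, by the law of cosines:
  AE² = AR² + RE² - 2·AR·RE·cos(135°) = 16 + 64 + 45.25 = 125.3
  AE ≈ 11.19

Step 3: From AB = 5.89, BZ = 10, and ∠ABZ = 30°, by the law of cosines:
  AZ² = AB² + BZ² - 2·AB·BZ·cos(30°) = 34.65 + 100 - 102 = 32.7
  AZ ≈ 5.72

Step 4: From AB = 5.89, AR = 4, BR = 9, by the inverse law of cosines:
  cos(∠BAR) = (AB² + AR² - BR²) / (2·AB·AR)
  ∠BAR = 130.14°

Step 5: From AE = 11.19, AR = 4, ER = 8, by the inverse law of cosines:
  cos(∠EAR) = (AE² + AR² - ER²) / (2·AE·AR)
  ∠EAR = 30.36°

Step 6: From BA = 5.89, BR = 9, AR = 4, by the inverse law of cosines:
  cos(∠ABR) = (BA² + BR² - AR²) / (2·BA·BR)
  ∠ABR = 19.86°

Step 7: From EA = 11.19, ER = 8, AR = 4, by the inverse law of cosines:
  cos(∠AER) = (EA² + ER² - AR²) / (2·EA·ER)
  ∠AER = 14.64°

Step 8: From AB = 5.89, AZ = 5.72, BZ = 10, by the inverse law of cosines:
  cos(∠BAZ) = (AB² + AZ² - BZ²) / (2·AB·AZ)
  ∠BAZ = 119.02°

Step 9: From ZA = 5.72, ZB = 10, AB = 5.89, by the inverse law of cosines:
  cos(∠AZB) = (ZA² + ZB² - AB²) / (2·ZA·ZB)
  ∠AZB = 30.98°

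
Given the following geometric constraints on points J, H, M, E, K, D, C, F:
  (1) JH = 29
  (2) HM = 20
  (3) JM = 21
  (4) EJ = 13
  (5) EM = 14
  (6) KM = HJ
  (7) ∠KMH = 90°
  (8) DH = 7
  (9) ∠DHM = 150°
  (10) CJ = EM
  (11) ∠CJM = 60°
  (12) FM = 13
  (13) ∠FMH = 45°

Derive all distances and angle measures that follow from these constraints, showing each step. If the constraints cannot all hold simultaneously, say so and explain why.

The constraints are consistent.

From the given relations:
  KM = HJ = 29
  CJ = EM = 14

Step 1: From HM = 20, MK = 29, and ∠HMK = 90°, by the law of cosines:
  HK² = HM² + MK² - 2·HM·MK·cos(90°) = 400 + 841 - 0 = 1241
  HK ≈ 35.23

Step 2: From HM = 20, MF = 13, and ∠HMF = 45°, by the law of cosines:
  HF² = HM² + MF² - 2·HM·MF·cos(45°) = 400 + 169 - 367.7 = 201.3
  HF ≈ 14.19

Step 3: From MH = 20, HD = 7, and ∠MHD = 150°, by the law of cosines:
  MD² = MH² + HD² - 2·MH·HD·cos(150°) = 400 + 49 + 242.5 = 691.5
  MD ≈ 26.3

Step 4: From MJ = 21, JC = 14, and ∠MJC = 60°, by the law of cosines:
  MC² = MJ² + JC² - 2·MJ·JC·cos(60°) = 441 + 196 - 294 = 343
  MC = 7·√7

Step 5: From JE = 13, JM = 21, EM = 14, by the inverse law of cosines:
  cos(∠EJM) = (JE² + JM² - EM²) / (2·JE·JM)
  ∠EJM = 40.69°

Step 6: From JH = 29, JM = 21, HM = 20, by the inverse law of cosines:
  cos(∠HJM) = (JH² + JM² - HM²) / (2·JH·JM)
  ∠HJM = 43.6°

Step 7: From HJ = 29, HM = 20, JM = 21, by the inverse law of cosines:
  cos(∠JHM) = (HJ² + HM² - JM²) / (2·HJ·HM)
  ∠JHM = 46.4°

Step 8: From ME = 14, MJ = 21, EJ = 13, by the inverse law of cosines:
  cos(∠EMJ) = (ME² + MJ² - EJ²) / (2·ME·MJ)
  ∠EMJ = 37.26°

Step 9: From MH = 20, MJ = 21, HJ = 29, by the inverse law of cosines:
  cos(∠HMJ) = (MH² + MJ² - HJ²) / (2·MH·MJ)
  ∠HMJ = 90°

Step 10: From EJ = 13, EM = 14, JM = 21, by the inverse law of cosines:
  cos(∠JEM) = (EJ² + EM² - JM²) / (2·EJ·EM)
  ∠JEM = 102.05°

Step 11: From HF = 14.19, HM = 20, FM = 13, by the inverse law of cosines:
  cos(∠FHM) = (HF² + HM² - FM²) / (2·HF·HM)
  ∠FHM = 40.38°

Step 12: From HK = 35.23, HM = 20, KM = 29, by the inverse law of cosines:
  cos(∠KHM) = (HK² + HM² - KM²) / (2·HK·HM)
  ∠KHM = 55.41°

Step 13: From MC = 7·√7, MJ = 21, CJ = 14, by the inverse law of cosines:
  cos(∠CMJ) = (MC² + MJ² - CJ²) / (2·MC·MJ)
  ∠CMJ = 40.89°

Step 14: From MD = 26.3, MH = 20, DH = 7, by the inverse law of cosines:
  cos(∠DMH) = (MD² + MH² - DH²) / (2·MD·MH)
  ∠DMH = 7.65°

Step 15: From KH = 35.23, KM = 29, HM = 20, by the inverse law of cosines:
  cos(∠HKM) = (KH² + KM² - HM²) / (2·KH·KM)
  ∠HKM = 34.59°

Step 16: From DH = 7, DM = 26.3, HM = 20, by the inverse law of cosines:
  cos(∠HDM) = (DH² + DM² - HM²) / (2·DH·DM)
  ∠HDM = 22.35°

Step 17: From CJ = 14, CM = 7·√7, JM = 21, by the inverse law of cosines:
  cos(∠JCM) = (CJ² + CM² - JM²) / (2·CJ·CM)
  ∠JCM = 79.11°

Step 18: From FH = 14.19, FM = 13, HM = 20, by the inverse law of cosines:
  cos(∠HFM) = (FH² + FM² - HM²) / (2·FH·FM)
  ∠HFM = 94.62°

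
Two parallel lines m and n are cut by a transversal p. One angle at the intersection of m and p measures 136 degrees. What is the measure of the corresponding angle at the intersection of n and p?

Corresponding angles are equal: 136 degrees.

136 degrees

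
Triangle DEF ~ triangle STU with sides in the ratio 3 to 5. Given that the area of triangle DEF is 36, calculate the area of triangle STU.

The ratio of areas of similar triangles = (side ratio)^2.
Side ratio = 3:5, so area ratio = 9:25.
Area of STU / Area of DEF = 25/9
Area of STU = 36 * 25/9 = 100

100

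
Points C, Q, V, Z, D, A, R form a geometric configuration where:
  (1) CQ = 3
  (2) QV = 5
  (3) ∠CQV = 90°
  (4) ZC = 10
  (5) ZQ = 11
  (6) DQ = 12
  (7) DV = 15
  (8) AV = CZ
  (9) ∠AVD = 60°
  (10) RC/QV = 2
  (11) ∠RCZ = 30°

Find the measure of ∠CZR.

From the given relations: RC = 2·QV = 2·5 = 10.
Step 1: By the law of cosines on triangle ZCR: ZR² = 10² + 10² − 2·10·10·cos(30°) = 26.79, so ZR ≈ 5.18.
Step 2: By the inverse law of cosines on triangle CZR: cos(∠CZR) = (10² + 5.18² − 10²) / (2·10·5.18) = 26.79/103.53 = 0.2588, so ∠CZR = 75°.

Therefore, the measure of angle ∠CZR = 75°.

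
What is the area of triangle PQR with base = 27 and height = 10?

Area = (1/2)(27)(10) = 135

135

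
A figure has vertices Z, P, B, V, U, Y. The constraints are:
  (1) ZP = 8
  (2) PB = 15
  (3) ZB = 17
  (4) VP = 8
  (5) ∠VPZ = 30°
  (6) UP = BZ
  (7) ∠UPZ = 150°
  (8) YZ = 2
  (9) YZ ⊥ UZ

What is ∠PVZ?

Step 1: By the law of cosines on triangle VPZ: VZ² = 8² + 8² − 2·8·8·cos(30°) = 17.15, so VZ ≈ 4.14.
Step 2: By the inverse law of cosines on triangle PVZ: cos(∠PVZ) = (8² + 4.14² − 8²) / (2·8·4.14) = 17.15/66.26 = 0.2588, so ∠PVZ = 75°.

Therefore, the measure of angle ∠PVZ = 75°.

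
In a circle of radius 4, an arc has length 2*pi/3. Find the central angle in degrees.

Arc length L = 2πr × θ/360, so θ = 360L / (2πr).
θ = 360 × 2*pi/3 / (2π × 4)
θ = 30°
θ = 30°

30°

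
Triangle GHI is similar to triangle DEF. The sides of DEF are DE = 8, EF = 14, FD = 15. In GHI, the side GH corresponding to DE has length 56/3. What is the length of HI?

k = 56/3/8 = 7/3. HI = 7/3 * 14 = 98/3.

98/3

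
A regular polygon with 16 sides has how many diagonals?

The number of diagonals in an n-gon is n(n - 3)/2.
For n = 16: 16(16 - 3)/2 = 16 × 13 / 2 = 104.

104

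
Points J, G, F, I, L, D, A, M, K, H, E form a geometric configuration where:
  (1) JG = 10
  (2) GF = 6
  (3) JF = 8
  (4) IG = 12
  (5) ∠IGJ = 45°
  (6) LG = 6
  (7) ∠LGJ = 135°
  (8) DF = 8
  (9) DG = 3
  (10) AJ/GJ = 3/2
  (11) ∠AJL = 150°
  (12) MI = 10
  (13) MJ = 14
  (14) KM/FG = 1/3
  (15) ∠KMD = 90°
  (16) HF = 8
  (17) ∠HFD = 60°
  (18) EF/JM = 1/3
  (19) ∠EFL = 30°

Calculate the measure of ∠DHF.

Step 1: By the law of cosines on triangle HFD: HD² = 8² + 8² − 2·8·8·cos(60°) = 64, so HD = 8.
Step 2: By the inverse law of cosines on triangle DHF: cos(∠DHF) = (8² + 8² − 8²) / (2·8·8) = 64/128 = 0.5, so ∠DHF = 60°.

Therefore, the measure of angle ∠DHF = 60°.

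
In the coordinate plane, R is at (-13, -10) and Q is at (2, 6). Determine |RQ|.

The horizontal distance is |2 - -13| = 15 and the vertical distance is |6 - -10| = 16.
By the Pythagorean theorem, d = sqrt(15^2 + 16^2) = sqrt(481).

sqrt(481)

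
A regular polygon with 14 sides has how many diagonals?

Total line segments between 14 vertices = C(14,2) = 91.
Subtract the 14 sides: 91 - 14 = 77 diagonals.

77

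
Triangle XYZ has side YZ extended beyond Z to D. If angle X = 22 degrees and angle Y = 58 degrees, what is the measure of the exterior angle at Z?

By the exterior angle theorem, an exterior angle of a triangle equals the sum of the two remote interior angles.
Exterior angle = angle X + angle Y
Exterior angle = 22 + 58 = 80 degrees

80 degrees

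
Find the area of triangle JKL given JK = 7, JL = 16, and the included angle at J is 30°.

Area = (1/2)(7)(16) sin(30°) = (1/2)(7)(16)(1/2) = 28

28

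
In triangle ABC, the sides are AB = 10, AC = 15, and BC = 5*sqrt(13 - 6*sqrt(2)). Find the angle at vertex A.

When all three sides of a triangle are known, the law of cosines can be rearranged to find any angle.
cos(C) = (a² + b² - c²) / (2ab) gives cos(A) = sqrt(2)/2.
Taking the inverse cosine: A = 45°.

45°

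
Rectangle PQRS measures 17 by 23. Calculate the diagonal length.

d = sqrt(17^2 + 23^2) = sqrt(818)

sqrt(818)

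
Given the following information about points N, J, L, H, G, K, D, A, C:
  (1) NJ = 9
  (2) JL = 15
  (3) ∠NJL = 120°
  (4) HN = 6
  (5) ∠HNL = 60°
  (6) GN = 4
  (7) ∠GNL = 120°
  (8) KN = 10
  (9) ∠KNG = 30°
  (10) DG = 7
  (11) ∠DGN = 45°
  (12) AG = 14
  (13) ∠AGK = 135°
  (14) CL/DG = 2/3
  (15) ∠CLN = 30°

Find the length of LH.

Step 1: By the law of cosines on triangle LJN: LN² = 15² + 9² − 2·15·9·cos(120°) = 441, so LN = 21.
Step 2: By the law of cosines on triangle LNH: LH² = 21² + 6² − 2·21·6·cos(60°) = 351, so LH = 3·√39.

Therefore, the length of LH = 3·√39.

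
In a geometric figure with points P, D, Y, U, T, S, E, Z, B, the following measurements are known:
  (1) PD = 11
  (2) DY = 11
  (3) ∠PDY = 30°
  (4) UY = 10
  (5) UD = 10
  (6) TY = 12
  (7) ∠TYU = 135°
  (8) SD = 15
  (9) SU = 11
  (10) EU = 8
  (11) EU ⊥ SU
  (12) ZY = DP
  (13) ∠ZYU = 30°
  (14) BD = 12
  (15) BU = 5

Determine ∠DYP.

Step 1: By the law of cosines on triangle YDP: YP² = 11² + 11² − 2·11·11·cos(30°) = 32.42, so YP ≈ 5.69.
Step 2: By the inverse law of cosines on triangle DYP: cos(∠DYP) = (11² + 5.69² − 11²) / (2·11·5.69) = 32.42/125.27 = 0.2588, so ∠DYP = 75°.

Therefore, the measure of angle ∠DYP = 75°.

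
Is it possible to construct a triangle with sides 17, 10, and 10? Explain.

For three segments to close into a triangle, no single side can be as long as the other two combined.
The longest side is 17, and 10 + 10 = 20 > 17.
A triangle can be formed.

Yes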